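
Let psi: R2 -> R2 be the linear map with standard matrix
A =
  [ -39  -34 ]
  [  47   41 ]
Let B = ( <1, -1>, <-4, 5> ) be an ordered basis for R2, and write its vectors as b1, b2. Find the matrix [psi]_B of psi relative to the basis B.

With P the matrix whose columns are b1, b2, [psi]_B = P^(-1) A P.
Column by column: psi(b1) = A b1 = <-5, 6>; its B-coordinates <-1, 1> give column 1.
Continuing for each basis vector yields [psi]_B = [[-1, -2], [1, 3]].

[[-1, -2], [1, 3]]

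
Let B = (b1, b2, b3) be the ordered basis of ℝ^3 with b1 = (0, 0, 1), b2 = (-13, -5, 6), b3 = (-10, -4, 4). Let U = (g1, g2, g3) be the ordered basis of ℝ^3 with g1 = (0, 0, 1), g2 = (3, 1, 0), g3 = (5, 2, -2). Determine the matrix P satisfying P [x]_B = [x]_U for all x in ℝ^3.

[[1, 2, 0], [0, -1, 0], [0, -2, -2]]

Column j of P is [bj]_U, since P maps B-coordinates to U-coordinates.
Expressing b1 in U: b1 = g1 + 0·g2 + 0·g3, so column 1 of P is (1, 0, 0).
Doing the same for each bj gives P = [[1, 2, 0], [0, -1, 0], [0, -2, -2]].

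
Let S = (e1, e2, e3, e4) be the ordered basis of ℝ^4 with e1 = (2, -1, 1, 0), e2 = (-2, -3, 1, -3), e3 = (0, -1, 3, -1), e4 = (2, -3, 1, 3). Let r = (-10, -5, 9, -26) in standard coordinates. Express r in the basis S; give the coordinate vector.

(3, 4, 2, -4)

[r]_S is the unique c with M c = r, where M has columns e1, ..., e4.
Solving this 4x4 system gives c = (3, 4, 2, -4).
Check: 3e1 + 4e2 + 2e3 - 4e4 = (-10, -5, 9, -26).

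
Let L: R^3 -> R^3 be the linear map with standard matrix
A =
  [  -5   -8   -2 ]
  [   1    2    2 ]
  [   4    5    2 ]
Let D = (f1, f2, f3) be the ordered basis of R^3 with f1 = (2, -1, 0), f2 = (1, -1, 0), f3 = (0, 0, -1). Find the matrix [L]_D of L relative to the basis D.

With P the matrix whose columns are f1, ..., f3, [L]_D = P^(-1) A P.
Column by column: L(f1) = A f1 = (-2, 0, 3); its D-coordinates (-2, 2, -3) give column 1.
Continuing for each basis vector yields [L]_D = [[-2, 2, 0], [2, -1, 2], [-3, 1, 2]].

[[-2, 2, 0], [2, -1, 2], [-3, 1, 2]]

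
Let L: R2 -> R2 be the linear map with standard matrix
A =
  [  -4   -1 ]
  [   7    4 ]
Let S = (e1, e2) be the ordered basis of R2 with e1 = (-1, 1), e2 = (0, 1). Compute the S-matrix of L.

With P the matrix whose columns are e1, e2, [L]_S = P^(-1) A P.
Column by column: L(e1) = A e1 = (3, -3); its S-coordinates (-3, 0) give column 1.
Continuing for each basis vector yields [L]_S = [[-3, 1], [0, 3]].

[[-3, 1], [0, 3]]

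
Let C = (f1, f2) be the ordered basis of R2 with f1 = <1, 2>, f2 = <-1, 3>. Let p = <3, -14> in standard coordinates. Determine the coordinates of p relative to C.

<-1, -4>

We seek scalars with c_1 f1 + c_2 f2 = p; equivalently solve M c = p where the columns of M are f1, f2.
System: c_1 - c_2 = 3, 2c_1 + 3c_2 = -14; solving gives c_1 = -1, c_2 = -4.
Check: -f1 - 4f2 = <3, -14>.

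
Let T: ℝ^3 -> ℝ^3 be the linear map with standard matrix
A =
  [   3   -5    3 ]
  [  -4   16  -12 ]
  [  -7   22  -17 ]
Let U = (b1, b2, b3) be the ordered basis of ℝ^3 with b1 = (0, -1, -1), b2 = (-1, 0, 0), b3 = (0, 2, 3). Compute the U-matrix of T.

The j-th column of [T]_U is [T(bj)]_U.
T(b1) = A b1 = (2, -4, -5) = 2b1 - 2b2 - b3, so column 1 is (2, -2, -1).
Repeating for b2, b3 and assembling the columns gives [[2, 2, -2], [-2, 3, 1], [-1, 3, -3]].

[[2, 2, -2], [-2, 3, 1], [-1, 3, -3]]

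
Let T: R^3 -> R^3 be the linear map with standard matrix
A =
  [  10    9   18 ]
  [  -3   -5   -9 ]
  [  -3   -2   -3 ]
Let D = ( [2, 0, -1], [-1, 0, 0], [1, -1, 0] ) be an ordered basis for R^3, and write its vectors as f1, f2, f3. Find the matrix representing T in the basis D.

[[3, -3, 1], [1, 1, -1], [-3, -3, -2]]

With P the matrix whose columns are f1, ..., f3, [T]_D = P^(-1) A P.
Column by column: T(f1) = A f1 = [2, 3, -3]; its D-coordinates [3, 1, -3] give column 1.
Continuing for each basis vector yields [T]_D = [[3, -3, 1], [1, 1, -1], [-3, -3, -2]].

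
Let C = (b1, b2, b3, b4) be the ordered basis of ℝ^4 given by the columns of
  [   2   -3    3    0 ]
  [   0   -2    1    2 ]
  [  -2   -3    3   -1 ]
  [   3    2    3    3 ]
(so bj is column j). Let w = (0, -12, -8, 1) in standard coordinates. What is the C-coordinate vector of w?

Write w = c_1 b1 + ... + c_4 b4 and solve for the c_i.
Solving this 4x4 system gives c = (3, 2, 0, -4).
Check: 3b1 + 2b2 + 0·b3 - 4b4 = (0, -12, -8, 1).

(3, 2, 0, -4)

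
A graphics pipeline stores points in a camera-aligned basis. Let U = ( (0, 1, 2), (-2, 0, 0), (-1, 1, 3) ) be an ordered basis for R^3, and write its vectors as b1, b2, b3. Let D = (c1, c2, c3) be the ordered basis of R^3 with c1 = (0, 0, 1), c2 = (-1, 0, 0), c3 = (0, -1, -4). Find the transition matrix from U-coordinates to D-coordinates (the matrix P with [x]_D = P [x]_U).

Take x = bj: its U-coordinates are the j-th standard unit vector, so P e_j — column j of P — equals [bj]_D.
b1 = -2c1 + 0·c2 - c3, giving column 1 = (-2, 0, -1); repeating for each j gives P = [[-2, 0, -1], [0, 2, 1], [-1, 0, -1]].

[[-2, 0, -1], [0, 2, 1], [-1, 0, -1]]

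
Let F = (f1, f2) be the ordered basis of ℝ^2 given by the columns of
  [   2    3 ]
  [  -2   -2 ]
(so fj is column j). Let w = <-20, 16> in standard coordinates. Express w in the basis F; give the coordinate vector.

<-4, -4>

[w]_F is the unique c with M c = w, where M has columns f1, f2.
System: 2c_1 + 3c_2 = -20, -2c_1 - 2c_2 = 16; solving gives c_1 = -4, c_2 = -4.
Check: -4f1 - 4f2 = <-20, 16>.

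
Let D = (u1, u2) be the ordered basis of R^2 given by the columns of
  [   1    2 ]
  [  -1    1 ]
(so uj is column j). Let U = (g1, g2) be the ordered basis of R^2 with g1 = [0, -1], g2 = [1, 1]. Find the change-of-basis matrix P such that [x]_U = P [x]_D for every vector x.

Let M have columns uj and N have columns gj. Then for every x, N [x]_U = x = M [x]_D, so P = N^(-1) M.
Since det N = 1, N^(-1) has integer entries; multiplying gives P = [[2, 1], [1, 2]].

[[2, 1], [1, 2]]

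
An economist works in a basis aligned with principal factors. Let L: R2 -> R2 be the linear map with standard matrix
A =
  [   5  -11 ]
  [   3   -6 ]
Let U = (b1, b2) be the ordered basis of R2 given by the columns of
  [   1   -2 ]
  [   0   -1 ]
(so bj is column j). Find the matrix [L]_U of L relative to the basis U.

[[-1, 1], [-3, 0]]

With P the matrix whose columns are b1, b2, [L]_U = P^(-1) A P.
Column by column: L(b1) = A b1 = <5, 3>; its U-coordinates <-1, -3> give column 1.
Continuing for each basis vector yields [L]_U = [[-1, 1], [-3, 0]].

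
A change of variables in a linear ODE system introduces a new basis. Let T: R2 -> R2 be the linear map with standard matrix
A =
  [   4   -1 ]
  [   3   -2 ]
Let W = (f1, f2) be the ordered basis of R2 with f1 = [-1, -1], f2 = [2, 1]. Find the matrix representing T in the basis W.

[[-1, -1], [-2, 3]]

With P the matrix whose columns are f1, f2, [T]_W = P^(-1) A P.
Column by column: T(f1) = A f1 = [-3, -1]; its W-coordinates [-1, -2] give column 1.
Continuing for each basis vector yields [T]_W = [[-1, -1], [-2, 3]].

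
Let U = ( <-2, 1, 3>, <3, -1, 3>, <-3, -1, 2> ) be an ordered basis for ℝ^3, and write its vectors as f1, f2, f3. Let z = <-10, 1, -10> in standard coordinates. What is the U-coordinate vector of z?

Write z = c_1 f1 + ... + c_3 f3 and solve for the c_i.
Row-reducing the augmented matrix [M | z] gives c = (-1, -3, 1).
Check: -f1 - 3f2 + f3 = <-10, 1, -10>.

<-1, -3, 1>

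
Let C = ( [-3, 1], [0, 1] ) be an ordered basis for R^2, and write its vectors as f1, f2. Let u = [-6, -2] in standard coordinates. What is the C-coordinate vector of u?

[2, -4]

Write u = c_1 f1 + c_2 f2 and solve for the c_i.
System: -3c_1 + 0c_2 = -6, c_1 + c_2 = -2; solving gives c_1 = 2, c_2 = -4.
Check: 2f1 - 4f2 = [-6, -2].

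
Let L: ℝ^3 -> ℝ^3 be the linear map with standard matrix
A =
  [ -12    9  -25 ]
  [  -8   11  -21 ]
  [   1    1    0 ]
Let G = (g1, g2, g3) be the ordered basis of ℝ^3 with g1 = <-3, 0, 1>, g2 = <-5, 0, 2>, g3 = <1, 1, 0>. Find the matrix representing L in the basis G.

[[-1, 1, 2], [-1, -3, 0], [3, -2, 3]]

Let P have columns g1, ..., g3. Then [L]_G = P^(-1) A P.
Here det P = 1, so P^(-1) is integer; computing A P first and then P^(-1)(A P) gives [[-1, 1, 2], [-1, -3, 0], [3, -2, 3]].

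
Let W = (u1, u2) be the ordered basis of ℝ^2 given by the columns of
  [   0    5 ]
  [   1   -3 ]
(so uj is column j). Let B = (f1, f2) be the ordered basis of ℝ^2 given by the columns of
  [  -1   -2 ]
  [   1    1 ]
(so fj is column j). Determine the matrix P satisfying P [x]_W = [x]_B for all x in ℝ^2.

Column j of P is [uj]_B, since P maps W-coordinates to B-coordinates.
Expressing u1 in B: u1 = 2f1 - f2, so column 1 of P is (2, -1).
Doing the same for each uj gives P = [[2, -1], [-1, -2]].

[[2, -1], [-1, -2]]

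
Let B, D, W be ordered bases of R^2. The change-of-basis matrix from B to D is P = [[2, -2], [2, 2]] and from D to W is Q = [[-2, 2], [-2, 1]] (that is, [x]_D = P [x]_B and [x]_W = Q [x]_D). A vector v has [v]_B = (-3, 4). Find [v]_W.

Apply P to get D-coordinates (-14, 2), then Q to get W-coordinates.
The result is [v]_W = (32, 30).

(32, 30)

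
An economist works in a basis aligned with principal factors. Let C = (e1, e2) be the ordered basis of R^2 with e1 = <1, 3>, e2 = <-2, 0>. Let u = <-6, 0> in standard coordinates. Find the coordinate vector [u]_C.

<0, 3>

Write u = c_1 e1 + c_2 e2 and solve for the c_i.
System: c_1 - 2c_2 = -6, 3c_1 + 0c_2 = 0; solving gives c_1 = 0, c_2 = 3.
Check: 0·e1 + 3e2 = <-6, 0>.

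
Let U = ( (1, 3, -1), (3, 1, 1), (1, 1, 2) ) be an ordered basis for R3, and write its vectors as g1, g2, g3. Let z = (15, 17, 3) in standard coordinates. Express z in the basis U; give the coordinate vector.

We seek scalars with c_1 g1 + ... + c_3 g3 = z; equivalently solve M c = z where the columns of M are g1, ..., g3.
Gaussian elimination on [M | z] yields c = (4, 3, 2).
Check: 4g1 + 3g2 + 2g3 = (15, 17, 3).

(4, 3, 2)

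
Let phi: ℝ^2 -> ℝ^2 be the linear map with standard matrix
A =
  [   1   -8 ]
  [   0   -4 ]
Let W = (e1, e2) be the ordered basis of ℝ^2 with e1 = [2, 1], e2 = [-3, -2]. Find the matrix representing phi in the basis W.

The j-th column of [phi]_W is [phi(ej)]_W.
phi(e1) = A e1 = [-6, -4] = 0·e1 + 2e2, so column 1 is [0, 2].
Repeating for e2 and assembling the columns gives [[0, 2], [2, -3]].

[[0, 2], [2, -3]]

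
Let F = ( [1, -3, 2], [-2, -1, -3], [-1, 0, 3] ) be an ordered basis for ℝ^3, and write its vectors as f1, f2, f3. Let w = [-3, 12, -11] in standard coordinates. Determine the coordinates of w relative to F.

We seek scalars with c_1 f1 + ... + c_3 f3 = w; equivalently solve M c = w where the columns of M are f1, ..., f3.
Gaussian elimination on [M | w] yields c = (-4, 0, -1).
Check: -4f1 + 0·f2 - f3 = [-3, 12, -11].

[-4, 0, -1]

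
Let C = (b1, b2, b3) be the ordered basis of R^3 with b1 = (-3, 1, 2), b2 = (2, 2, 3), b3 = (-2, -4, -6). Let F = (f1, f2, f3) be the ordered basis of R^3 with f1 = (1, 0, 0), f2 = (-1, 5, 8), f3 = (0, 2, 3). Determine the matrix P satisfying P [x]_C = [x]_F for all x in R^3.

Take x = bj: its C-coordinates are the j-th standard unit vector, so P e_j — column j of P — equals [bj]_F.
b1 = -2f1 + f2 - 2f3, giving column 1 = (-2, 1, -2); repeating for each j gives P = [[-2, 2, -2], [1, 0, 0], [-2, 1, -2]].

[[-2, 2, -2], [1, 0, 0], [-2, 1, -2]]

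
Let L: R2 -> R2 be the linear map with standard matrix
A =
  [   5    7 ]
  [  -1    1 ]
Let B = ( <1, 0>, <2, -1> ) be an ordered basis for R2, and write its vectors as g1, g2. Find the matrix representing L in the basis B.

With P the matrix whose columns are g1, g2, [L]_B = P^(-1) A P.
Column by column: L(g1) = A g1 = <5, -1>; its B-coordinates <3, 1> give column 1.
Continuing for each basis vector yields [L]_B = [[3, -3], [1, 3]].

[[3, -3], [1, 3]]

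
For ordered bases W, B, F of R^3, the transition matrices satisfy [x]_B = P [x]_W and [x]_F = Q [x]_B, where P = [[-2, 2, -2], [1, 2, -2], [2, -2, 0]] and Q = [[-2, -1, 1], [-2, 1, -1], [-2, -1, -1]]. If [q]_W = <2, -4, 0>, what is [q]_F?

Apply P to get B-coordinates <-12, -6, 12>, then Q to get F-coordinates.
The result is [q]_F = <42, 6, 18>.

<42, 6, 18>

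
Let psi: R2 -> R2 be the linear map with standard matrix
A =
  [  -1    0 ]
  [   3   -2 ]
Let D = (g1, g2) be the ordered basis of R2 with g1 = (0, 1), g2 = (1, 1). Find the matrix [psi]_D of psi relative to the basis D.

[[-2, 2], [0, -1]]

The j-th column of [psi]_D is [psi(gj)]_D.
psi(g1) = A g1 = (0, -2) = -2g1 + 0·g2, so column 1 is (-2, 0).
Repeating for g2 and assembling the columns gives [[-2, 2], [0, -1]].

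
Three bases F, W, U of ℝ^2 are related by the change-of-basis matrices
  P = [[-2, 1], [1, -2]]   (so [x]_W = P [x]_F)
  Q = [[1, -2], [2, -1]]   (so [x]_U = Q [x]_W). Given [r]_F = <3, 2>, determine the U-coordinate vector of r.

Composing the changes, [r]_U = Q P [r]_F.
Q P = [[-4, 5], [-5, 4]]; applying this to <3, 2> gives <-2, -7>.

<-2, -7>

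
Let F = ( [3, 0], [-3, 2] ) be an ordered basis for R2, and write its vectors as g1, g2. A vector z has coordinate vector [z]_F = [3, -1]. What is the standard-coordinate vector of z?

[12, -2]

z = M [z]_F, where M has columns g1, g2.
Carrying out the matrix-vector product, z = [12, -2].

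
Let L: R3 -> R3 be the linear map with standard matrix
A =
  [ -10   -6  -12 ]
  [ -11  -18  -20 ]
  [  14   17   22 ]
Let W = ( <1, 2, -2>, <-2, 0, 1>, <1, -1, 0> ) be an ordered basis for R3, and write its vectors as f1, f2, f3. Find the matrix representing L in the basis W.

[[-3, 2, 3], [-2, -2, 3], [1, 2, -1]]

With P the matrix whose columns are f1, ..., f3, [L]_W = P^(-1) A P.
Column by column: L(f1) = A f1 = <2, -7, 4>; its W-coordinates <-3, -2, 1> give column 1.
Continuing for each basis vector yields [L]_W = [[-3, 2, 3], [-2, -2, 3], [1, 2, -1]].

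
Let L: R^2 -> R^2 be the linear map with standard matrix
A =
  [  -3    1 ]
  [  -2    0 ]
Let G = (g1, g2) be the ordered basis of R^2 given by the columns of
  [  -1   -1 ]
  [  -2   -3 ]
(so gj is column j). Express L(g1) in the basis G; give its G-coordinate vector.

Column 1 of [L]_G is the G-coordinate vector of L(g1).
In standard coordinates L(g1) = A g1 = [1, 2].
Converting to G: [1, 2] = -g1 + 0·g2, so the coordinate vector is [-1, 0].

[-1, 0]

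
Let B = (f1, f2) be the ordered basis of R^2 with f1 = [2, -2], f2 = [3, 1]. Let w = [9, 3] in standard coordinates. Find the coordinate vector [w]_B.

[w]_B is the unique c with M c = w, where M has columns f1, f2.
System: 2c_1 + 3c_2 = 9, -2c_1 + c_2 = 3; solving gives c_1 = 0, c_2 = 3.
Check: 0·f1 + 3f2 = [9, 3].

[0, 3]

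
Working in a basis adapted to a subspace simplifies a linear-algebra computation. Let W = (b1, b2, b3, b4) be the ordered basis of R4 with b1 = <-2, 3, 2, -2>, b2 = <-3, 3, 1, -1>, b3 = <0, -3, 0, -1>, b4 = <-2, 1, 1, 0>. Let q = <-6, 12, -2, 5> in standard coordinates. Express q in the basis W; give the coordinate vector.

<-3, 4, -3, 0>

[q]_W is the unique c with M c = q, where M has columns b1, ..., b4.
Solving this 4x4 system gives c = (-3, 4, -3, 0).
Check: -3b1 + 4b2 - 3b3 + 0·b4 = <-6, 12, -2, 5>.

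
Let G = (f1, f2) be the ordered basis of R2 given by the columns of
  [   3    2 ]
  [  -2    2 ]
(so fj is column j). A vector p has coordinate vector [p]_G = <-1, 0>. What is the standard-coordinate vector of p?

<-3, 2>

The coordinates say p = -f1 + 0·f2; adding the scaled basis vectors gives <-3, 2>.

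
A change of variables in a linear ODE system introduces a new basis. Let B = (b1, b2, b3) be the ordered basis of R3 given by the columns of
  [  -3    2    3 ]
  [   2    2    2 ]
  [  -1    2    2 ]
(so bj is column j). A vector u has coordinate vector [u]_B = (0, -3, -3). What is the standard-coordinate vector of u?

By definition u = 0·b1 - 3b2 - 3b3.
Summing componentwise gives (-15, -12, -12).

(-15, -12, -12)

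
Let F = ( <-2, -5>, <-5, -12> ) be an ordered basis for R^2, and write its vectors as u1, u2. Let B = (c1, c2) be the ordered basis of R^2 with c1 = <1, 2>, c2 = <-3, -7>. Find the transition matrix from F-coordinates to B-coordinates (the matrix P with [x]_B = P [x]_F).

[[1, 1], [1, 2]]

Let M have columns uj and N have columns cj. Then for every x, N [x]_B = x = M [x]_F, so P = N^(-1) M.
Since det N = -1, N^(-1) has integer entries; multiplying gives P = [[1, 1], [1, 2]].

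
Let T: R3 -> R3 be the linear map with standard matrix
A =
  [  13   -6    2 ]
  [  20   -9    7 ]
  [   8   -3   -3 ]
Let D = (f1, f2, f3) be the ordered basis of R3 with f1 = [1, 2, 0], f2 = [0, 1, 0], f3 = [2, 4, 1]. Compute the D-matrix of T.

[[-3, 0, 2], [0, 3, 3], [2, -3, 1]]

The j-th column of [T]_D is [T(fj)]_D.
T(f1) = A f1 = [1, 2, 2] = -3f1 + 0·f2 + 2f3, so column 1 is [-3, 0, 2].
Repeating for f2, f3 and assembling the columns gives [[-3, 0, 2], [0, 3, 3], [2, -3, 1]].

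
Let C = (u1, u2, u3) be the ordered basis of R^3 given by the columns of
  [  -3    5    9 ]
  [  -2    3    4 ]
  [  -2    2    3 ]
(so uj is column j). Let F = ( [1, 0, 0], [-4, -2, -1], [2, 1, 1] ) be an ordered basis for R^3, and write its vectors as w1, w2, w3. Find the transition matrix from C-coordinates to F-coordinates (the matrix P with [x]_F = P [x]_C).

[[1, -1, 1], [0, -1, -1], [-2, 1, 2]]

Let M have columns uj and N have columns wj. Then for every x, N [x]_F = x = M [x]_C, so P = N^(-1) M.
Since det N = -1, N^(-1) has integer entries; multiplying gives P = [[1, -1, 1], [0, -1, -1], [-2, 1, 2]].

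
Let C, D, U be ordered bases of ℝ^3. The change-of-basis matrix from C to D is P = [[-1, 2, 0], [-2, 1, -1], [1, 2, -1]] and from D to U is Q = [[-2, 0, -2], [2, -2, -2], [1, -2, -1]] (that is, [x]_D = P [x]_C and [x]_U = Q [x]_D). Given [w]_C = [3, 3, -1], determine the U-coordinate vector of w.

Apply P to get D-coordinates [3, -2, 10], then Q to get U-coordinates.
The result is [w]_U = [-26, -10, -3].

[-26, -10, -3]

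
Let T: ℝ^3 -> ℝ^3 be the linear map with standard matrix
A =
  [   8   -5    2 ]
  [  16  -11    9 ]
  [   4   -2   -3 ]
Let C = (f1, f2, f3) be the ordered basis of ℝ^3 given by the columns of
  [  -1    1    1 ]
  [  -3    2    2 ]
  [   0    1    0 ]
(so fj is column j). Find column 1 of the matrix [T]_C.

Column 1 of [T]_C is the C-coordinate vector of T(f1).
In standard coordinates T(f1) = A f1 = <7, 17, 2>.
Converting to C: <7, 17, 2> = -3f1 + 2f2 + 2f3, so the coordinate vector is <-3, 2, 2>.

<-3, 2, 2>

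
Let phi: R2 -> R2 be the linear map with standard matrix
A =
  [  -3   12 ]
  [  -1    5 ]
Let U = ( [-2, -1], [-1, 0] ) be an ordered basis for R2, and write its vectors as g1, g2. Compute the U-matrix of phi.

With P the matrix whose columns are g1, g2, [phi]_U = P^(-1) A P.
Column by column: phi(g1) = A g1 = [-6, -3]; its U-coordinates [3, 0] give column 1.
Continuing for each basis vector yields [phi]_U = [[3, -1], [0, -1]].

[[3, -1], [0, -1]]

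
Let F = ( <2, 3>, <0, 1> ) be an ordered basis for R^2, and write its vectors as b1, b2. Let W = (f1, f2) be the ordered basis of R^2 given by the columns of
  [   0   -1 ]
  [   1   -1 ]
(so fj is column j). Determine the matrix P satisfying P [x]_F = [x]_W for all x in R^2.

Column j of P is [bj]_W, since P maps F-coordinates to W-coordinates.
Expressing b1 in W: b1 = f1 - 2f2, so column 1 of P is <1, -2>.
Doing the same for each bj gives P = [[1, 1], [-2, 0]].

[[1, 1], [-2, 0]]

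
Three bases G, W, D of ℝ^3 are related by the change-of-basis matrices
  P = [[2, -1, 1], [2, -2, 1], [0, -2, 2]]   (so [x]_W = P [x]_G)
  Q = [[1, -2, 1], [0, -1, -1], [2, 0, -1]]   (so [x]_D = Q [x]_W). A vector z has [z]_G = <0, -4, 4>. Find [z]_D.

<0, -28, 0>

Composing the changes, [z]_D = Q P [z]_G.
Q P = [[-2, 1, 1], [-2, 4, -3], [4, 0, 0]]; applying this to <0, -4, 4> gives <0, -28, 0>.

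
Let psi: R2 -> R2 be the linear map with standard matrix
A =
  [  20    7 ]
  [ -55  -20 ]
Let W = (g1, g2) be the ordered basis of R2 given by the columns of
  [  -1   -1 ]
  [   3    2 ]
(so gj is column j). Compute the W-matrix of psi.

[[-3, 3], [2, 3]]

With P the matrix whose columns are g1, g2, [psi]_W = P^(-1) A P.
Column by column: psi(g1) = A g1 = (1, -5); its W-coordinates (-3, 2) give column 1.
Continuing for each basis vector yields [psi]_W = [[-3, 3], [2, 3]].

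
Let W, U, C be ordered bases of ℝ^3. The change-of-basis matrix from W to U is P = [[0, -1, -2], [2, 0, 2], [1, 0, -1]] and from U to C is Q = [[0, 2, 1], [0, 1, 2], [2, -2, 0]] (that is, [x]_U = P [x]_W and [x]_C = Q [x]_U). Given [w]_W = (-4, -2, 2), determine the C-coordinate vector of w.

(-14, -16, 4)

Apply P to get U-coordinates (-2, -4, -6), then Q to get C-coordinates.
The result is [w]_C = (-14, -16, 4).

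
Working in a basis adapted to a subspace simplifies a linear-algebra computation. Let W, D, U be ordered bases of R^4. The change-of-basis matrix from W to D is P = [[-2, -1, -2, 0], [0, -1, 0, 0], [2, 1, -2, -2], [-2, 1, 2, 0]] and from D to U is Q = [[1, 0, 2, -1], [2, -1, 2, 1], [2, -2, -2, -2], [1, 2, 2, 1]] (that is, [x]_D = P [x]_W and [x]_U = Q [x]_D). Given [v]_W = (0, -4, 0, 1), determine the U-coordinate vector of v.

First [v]_D = P [v]_W = (4, 4, -6, -4).
Then [v]_U = Q [v]_D = (-4, -12, 20, -4).

(-4, -12, 20, -4)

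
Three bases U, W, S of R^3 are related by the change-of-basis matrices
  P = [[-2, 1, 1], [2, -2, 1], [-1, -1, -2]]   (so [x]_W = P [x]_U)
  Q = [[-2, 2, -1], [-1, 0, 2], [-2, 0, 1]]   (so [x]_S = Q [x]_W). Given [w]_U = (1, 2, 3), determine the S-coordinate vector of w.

Apply P to get W-coordinates (3, 1, -9), then Q to get S-coordinates.
The result is [w]_S = (5, -21, -15).

(5, -21, -15)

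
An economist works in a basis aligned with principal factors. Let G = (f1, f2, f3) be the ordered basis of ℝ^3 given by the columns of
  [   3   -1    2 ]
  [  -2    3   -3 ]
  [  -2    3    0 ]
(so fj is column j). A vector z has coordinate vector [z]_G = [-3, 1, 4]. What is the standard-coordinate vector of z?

z = M [z]_G, where M has columns f1, ..., f3.
Carrying out the matrix-vector product, z = [-2, -3, 9].

[-2, -3, 9]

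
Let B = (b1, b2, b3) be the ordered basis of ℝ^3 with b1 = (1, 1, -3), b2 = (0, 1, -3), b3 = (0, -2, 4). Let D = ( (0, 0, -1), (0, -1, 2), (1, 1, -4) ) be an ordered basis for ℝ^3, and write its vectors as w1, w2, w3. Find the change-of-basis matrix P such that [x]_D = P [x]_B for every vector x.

Let M have columns bj and N have columns wj. Then for every x, N [x]_D = x = M [x]_B, so P = N^(-1) M.
Since det N = -1, N^(-1) has integer entries; multiplying gives P = [[-1, 1, 0], [0, -1, 2], [1, 0, 0]].

[[-1, 1, 0], [0, -1, 2], [1, 0, 0]]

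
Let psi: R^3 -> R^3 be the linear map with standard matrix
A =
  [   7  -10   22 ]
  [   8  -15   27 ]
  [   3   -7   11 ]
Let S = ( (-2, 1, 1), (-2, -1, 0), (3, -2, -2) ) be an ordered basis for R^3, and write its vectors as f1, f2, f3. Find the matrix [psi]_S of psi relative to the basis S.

With P the matrix whose columns are f1, ..., f3, [psi]_S = P^(-1) A P.
Column by column: psi(f1) = A f1 = (-2, -4, -2); its S-coordinates (2, 2, 2) give column 1.
Continuing for each basis vector yields [psi]_S = [[2, -3, -1], [2, 2, 1], [2, -2, -1]].

[[2, -3, -1], [2, 2, 1], [2, -2, -1]]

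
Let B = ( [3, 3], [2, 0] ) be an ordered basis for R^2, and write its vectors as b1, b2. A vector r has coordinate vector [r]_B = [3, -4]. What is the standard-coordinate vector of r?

r = M [r]_B, where M has columns b1, b2.
Carrying out the matrix-vector product, r = [1, 9].

[1, 9]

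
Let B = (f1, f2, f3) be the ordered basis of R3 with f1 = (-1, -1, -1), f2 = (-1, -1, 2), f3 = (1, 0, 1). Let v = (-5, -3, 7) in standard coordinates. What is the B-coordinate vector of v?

(-1, 4, -2)

Write v = c_1 f1 + ... + c_3 f3 and solve for the c_i.
Row-reducing the augmented matrix [M | v] gives c = (-1, 4, -2).
Check: -f1 + 4f2 - 2f3 = (-5, -3, 7).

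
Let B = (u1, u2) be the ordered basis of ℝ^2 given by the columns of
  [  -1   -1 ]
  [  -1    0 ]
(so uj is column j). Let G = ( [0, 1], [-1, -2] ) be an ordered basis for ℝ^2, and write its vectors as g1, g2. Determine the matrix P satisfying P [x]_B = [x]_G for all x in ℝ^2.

[[1, 2], [1, 1]]

Take x = uj: its B-coordinates are the j-th standard unit vector, so P e_j — column j of P — equals [uj]_G.
u1 = g1 + g2, giving column 1 = [1, 1]; repeating for each j gives P = [[1, 2], [1, 1]].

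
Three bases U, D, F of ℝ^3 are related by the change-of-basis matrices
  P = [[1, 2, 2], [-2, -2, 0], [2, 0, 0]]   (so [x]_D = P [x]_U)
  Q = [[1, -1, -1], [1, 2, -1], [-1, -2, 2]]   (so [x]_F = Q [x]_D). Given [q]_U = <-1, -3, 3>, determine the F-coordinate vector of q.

Apply P to get D-coordinates <-1, 8, -2>, then Q to get F-coordinates.
The result is [q]_F = <-7, 17, -19>.

<-7, 17, -19>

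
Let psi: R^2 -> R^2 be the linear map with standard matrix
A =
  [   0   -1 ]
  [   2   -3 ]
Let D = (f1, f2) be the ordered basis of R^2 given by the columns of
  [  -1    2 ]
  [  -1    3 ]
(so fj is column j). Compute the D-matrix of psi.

With P the matrix whose columns are f1, f2, [psi]_D = P^(-1) A P.
Column by column: psi(f1) = A f1 = (1, 1); its D-coordinates (-1, 0) give column 1.
Continuing for each basis vector yields [psi]_D = [[-1, -1], [0, -2]].

[[-1, -1], [0, -2]]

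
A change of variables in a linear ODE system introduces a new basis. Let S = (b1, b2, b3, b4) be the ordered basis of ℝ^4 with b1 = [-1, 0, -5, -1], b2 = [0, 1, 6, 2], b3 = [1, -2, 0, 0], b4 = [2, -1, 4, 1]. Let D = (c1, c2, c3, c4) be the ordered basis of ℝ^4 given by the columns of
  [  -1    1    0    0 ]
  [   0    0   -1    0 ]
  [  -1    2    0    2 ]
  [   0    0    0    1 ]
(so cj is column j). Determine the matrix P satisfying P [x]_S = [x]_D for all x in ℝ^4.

Take x = bj: its S-coordinates are the j-th standard unit vector, so P e_j — column j of P — equals [bj]_D.
b1 = -c1 - 2c2 + 0·c3 - c4, giving column 1 = [-1, -2, 0, -1]; repeating for each j gives P = [[-1, 2, -2, -2], [-2, 2, -1, 0], [0, -1, 2, 1], [-1, 2, 0, 1]].

[[-1, 2, -2, -2], [-2, 2, -1, 0], [0, -1, 2, 1], [-1, 2, 0, 1]]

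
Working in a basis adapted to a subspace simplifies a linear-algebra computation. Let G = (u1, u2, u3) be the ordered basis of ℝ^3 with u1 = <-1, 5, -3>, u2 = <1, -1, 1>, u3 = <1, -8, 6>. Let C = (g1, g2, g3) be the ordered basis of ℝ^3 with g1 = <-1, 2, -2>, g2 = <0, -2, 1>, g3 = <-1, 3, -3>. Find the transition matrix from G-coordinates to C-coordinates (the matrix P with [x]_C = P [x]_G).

Column j of P is [uj]_C, since P maps G-coordinates to C-coordinates.
Expressing u1 in C: u1 = 2g1 - 2g2 - g3, so column 1 of P is <2, -2, -1>.
Doing the same for each uj gives P = [[2, -2, 1], [-2, 0, 2], [-1, 1, -2]].

[[2, -2, 1], [-2, 0, 2], [-1, 1, -2]]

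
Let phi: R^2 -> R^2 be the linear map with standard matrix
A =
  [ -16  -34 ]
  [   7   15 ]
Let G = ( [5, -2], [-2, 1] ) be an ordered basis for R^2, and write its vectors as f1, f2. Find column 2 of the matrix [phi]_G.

Column 2 of [phi]_G is the G-coordinate vector of phi(f2).
In standard coordinates phi(f2) = A f2 = [-2, 1].
Converting to G: [-2, 1] = 0·f1 + f2, so the coordinate vector is [0, 1].

[0, 1]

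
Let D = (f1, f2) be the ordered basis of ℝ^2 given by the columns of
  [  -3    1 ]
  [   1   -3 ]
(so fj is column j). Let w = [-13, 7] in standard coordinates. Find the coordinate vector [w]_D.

[4, -1]

[w]_D is the unique c with M c = w, where M has columns f1, f2.
System: -3c_1 + c_2 = -13, c_1 - 3c_2 = 7; solving gives c_1 = 4, c_2 = -1.
Check: 4f1 - f2 = [-13, 7].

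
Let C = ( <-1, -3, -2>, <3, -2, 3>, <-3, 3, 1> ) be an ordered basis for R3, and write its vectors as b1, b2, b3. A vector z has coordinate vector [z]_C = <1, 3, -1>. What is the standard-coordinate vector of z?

The coordinates say z = b1 + 3b2 - b3; adding the scaled basis vectors gives <11, -12, 6>.

<11, -12, 6>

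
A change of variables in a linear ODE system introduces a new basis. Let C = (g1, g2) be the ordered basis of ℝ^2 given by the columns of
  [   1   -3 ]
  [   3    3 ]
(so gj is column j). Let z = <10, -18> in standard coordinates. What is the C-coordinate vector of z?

<-2, -4>

[z]_C is the unique c with M c = z, where M has columns g1, g2.
System: c_1 - 3c_2 = 10, 3c_1 + 3c_2 = -18; solving gives c_1 = -2, c_2 = -4.
Check: -2g1 - 4g2 = <10, -18>.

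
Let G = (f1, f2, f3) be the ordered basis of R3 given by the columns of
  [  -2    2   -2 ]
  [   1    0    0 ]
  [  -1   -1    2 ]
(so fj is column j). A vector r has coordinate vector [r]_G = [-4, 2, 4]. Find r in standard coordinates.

By definition r = -4f1 + 2f2 + 4f3.
Summing componentwise gives [4, -4, 10].

[4, -4, 10]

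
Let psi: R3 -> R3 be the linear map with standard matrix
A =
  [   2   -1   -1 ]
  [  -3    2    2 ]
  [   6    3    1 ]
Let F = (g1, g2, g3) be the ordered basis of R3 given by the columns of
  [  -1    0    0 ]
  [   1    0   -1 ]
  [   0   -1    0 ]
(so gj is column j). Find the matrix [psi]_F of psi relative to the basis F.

With P the matrix whose columns are g1, ..., g3, [psi]_F = P^(-1) A P.
Column by column: psi(g1) = A g1 = <-3, 5, -3>; its F-coordinates <3, 3, -2> give column 1.
Continuing for each basis vector yields [psi]_F = [[3, -1, -1], [3, 1, 3], [-2, 1, 1]].

[[3, -1, -1], [3, 1, 3], [-2, 1, 1]]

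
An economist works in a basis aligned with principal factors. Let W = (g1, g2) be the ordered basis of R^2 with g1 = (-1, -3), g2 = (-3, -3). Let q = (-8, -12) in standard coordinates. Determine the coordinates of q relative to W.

We seek scalars with c_1 g1 + c_2 g2 = q; equivalently solve M c = q where the columns of M are g1, g2.
System: -c_1 - 3c_2 = -8, -3c_1 - 3c_2 = -12; solving gives c_1 = 2, c_2 = 2.
Check: 2g1 + 2g2 = (-8, -12).

(2, 2)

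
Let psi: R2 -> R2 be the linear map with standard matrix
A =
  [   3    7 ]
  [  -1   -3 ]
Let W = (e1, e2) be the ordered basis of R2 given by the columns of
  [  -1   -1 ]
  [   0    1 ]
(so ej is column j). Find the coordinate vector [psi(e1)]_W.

(2, 1)

Compute psi(e1) = A e1 = (-3, 1) in standard coordinates.
Then write this in W-coordinates: solve for y in y_1 e1 + y_2 e2 = (-3, 1).
This gives y = (2, 1), which is column 1 of [psi]_W.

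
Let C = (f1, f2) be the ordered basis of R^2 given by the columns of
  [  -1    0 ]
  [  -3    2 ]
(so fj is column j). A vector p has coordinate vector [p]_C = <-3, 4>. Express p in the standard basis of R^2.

By definition p = -3f1 + 4f2.
Summing componentwise gives <3, 17>.

<3, 17>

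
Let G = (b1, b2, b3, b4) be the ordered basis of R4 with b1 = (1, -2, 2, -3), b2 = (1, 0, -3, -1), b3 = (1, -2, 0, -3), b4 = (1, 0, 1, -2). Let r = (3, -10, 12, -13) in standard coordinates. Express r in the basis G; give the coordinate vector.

Write r = c_1 b1 + ... + c_4 b4 and solve for the c_i.
Row-reducing the augmented matrix [M | r] gives c = (3, -2, 2, 0).
Check: 3b1 - 2b2 + 2b3 + 0·b4 = (3, -10, 12, -13).

(3, -2, 2, 0)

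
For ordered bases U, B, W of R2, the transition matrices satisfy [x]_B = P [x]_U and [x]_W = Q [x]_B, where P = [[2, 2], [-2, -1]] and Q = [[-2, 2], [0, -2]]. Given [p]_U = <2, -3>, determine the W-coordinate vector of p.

<2, 2>

Composing the changes, [p]_W = Q P [p]_U.
Q P = [[-8, -6], [4, 2]]; applying this to <2, -3> gives <2, 2>.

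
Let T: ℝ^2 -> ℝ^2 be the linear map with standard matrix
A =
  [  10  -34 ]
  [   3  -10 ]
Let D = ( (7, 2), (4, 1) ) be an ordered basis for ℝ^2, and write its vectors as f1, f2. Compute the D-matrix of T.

The j-th column of [T]_D is [T(fj)]_D.
T(f1) = A f1 = (2, 1) = 2f1 - 3f2, so column 1 is (2, -3).
Repeating for f2 and assembling the columns gives [[2, 2], [-3, -2]].

[[2, 2], [-3, -2]]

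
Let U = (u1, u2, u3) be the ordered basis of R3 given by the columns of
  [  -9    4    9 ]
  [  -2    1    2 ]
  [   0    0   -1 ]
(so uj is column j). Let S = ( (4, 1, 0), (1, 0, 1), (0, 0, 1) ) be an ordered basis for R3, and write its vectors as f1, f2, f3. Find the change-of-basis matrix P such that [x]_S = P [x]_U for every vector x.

Take x = uj: its U-coordinates are the j-th standard unit vector, so P e_j — column j of P — equals [uj]_S.
u1 = -2f1 - f2 + f3, giving column 1 = (-2, -1, 1); repeating for each j gives P = [[-2, 1, 2], [-1, 0, 1], [1, 0, -2]].

[[-2, 1, 2], [-1, 0, 1], [1, 0, -2]]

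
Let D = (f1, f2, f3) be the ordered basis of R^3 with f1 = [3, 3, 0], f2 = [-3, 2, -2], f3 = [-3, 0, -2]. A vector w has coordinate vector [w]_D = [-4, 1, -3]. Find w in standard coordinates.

[-6, -10, 4]

By definition w = -4f1 + f2 - 3f3.
Summing componentwise gives [-6, -10, 4].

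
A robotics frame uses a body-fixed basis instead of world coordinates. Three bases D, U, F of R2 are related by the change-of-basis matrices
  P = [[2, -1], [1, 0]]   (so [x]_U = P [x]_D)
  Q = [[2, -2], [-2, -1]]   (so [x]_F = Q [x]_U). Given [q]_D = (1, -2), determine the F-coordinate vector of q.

Composing the changes, [q]_F = Q P [q]_D.
Q P = [[2, -2], [-5, 2]]; applying this to (1, -2) gives (6, -9).

(6, -9)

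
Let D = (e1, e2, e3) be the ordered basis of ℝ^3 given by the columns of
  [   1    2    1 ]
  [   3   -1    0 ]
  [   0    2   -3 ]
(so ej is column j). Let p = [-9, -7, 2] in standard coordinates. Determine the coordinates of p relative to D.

[-3, -2, -2]

[p]_D is the unique c with M c = p, where M has columns e1, ..., e3.
Row-reducing the augmented matrix [M | p] gives c = (-3, -2, -2).
Check: -3e1 - 2e2 - 2e3 = [-9, -7, 2].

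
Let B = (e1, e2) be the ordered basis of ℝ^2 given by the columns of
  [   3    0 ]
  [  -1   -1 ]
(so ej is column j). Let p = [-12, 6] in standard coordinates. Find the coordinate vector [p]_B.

We seek scalars with c_1 e1 + c_2 e2 = p; equivalently solve M c = p where the columns of M are e1, e2.
System: 3c_1 + 0c_2 = -12, -c_1 - c_2 = 6; solving gives c_1 = -4, c_2 = -2.
Check: -4e1 - 2e2 = [-12, 6].

[-4, -2]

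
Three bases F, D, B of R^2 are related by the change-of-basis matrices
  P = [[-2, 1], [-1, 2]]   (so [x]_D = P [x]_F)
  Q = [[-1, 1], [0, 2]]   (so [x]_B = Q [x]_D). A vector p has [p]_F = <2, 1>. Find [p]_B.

<3, 0>

Apply P to get D-coordinates <-3, 0>, then Q to get B-coordinates.
The result is [p]_B = <3, 0>.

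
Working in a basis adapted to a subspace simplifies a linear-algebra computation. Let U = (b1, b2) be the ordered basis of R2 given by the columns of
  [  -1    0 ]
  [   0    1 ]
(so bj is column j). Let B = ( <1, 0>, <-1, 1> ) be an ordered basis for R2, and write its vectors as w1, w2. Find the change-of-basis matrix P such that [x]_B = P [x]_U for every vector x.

[[-1, 1], [0, 1]]

Column j of P is [bj]_B, since P maps U-coordinates to B-coordinates.
Expressing b1 in B: b1 = -w1 + 0·w2, so column 1 of P is <-1, 0>.
Doing the same for each bj gives P = [[-1, 1], [0, 1]].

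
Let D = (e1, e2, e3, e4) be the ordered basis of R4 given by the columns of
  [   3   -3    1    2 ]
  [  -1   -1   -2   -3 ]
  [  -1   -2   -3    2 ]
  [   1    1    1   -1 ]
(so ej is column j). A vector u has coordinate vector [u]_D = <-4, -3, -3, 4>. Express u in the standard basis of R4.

<2, 1, 27, -14>

By definition u = -4e1 - 3e2 - 3e3 + 4e4.
Summing componentwise gives <2, 1, 27, -14>.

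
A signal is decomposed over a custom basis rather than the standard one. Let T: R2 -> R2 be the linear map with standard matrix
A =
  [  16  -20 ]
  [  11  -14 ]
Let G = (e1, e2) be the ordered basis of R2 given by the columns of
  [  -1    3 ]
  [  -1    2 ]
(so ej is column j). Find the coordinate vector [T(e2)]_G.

Column 2 of [T]_G is the G-coordinate vector of T(e2).
In standard coordinates T(e2) = A e2 = (8, 5).
Converting to G: (8, 5) = e1 + 3e2, so the coordinate vector is (1, 3).

(1, 3)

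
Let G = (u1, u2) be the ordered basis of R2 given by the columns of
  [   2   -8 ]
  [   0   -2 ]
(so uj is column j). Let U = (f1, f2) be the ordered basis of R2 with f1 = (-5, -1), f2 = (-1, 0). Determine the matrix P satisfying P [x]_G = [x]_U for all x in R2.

[[0, 2], [-2, -2]]

Take x = uj: its G-coordinates are the j-th standard unit vector, so P e_j — column j of P — equals [uj]_U.
u1 = 0·f1 - 2f2, giving column 1 = (0, -2); repeating for each j gives P = [[0, 2], [-2, -2]].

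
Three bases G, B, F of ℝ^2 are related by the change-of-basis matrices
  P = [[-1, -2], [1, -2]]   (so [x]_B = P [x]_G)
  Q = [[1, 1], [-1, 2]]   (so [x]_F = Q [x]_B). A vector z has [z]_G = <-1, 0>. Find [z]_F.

<0, -3>

First [z]_B = P [z]_G = <1, -1>.
Then [z]_F = Q [z]_B = <0, -3>.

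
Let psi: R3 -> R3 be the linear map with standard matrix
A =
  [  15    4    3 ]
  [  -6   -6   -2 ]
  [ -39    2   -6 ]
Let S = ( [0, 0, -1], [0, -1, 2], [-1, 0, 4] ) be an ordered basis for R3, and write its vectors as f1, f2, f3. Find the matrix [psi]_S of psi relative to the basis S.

[[2, 2, 1], [-2, -2, 2], [3, -2, 3]]

With P the matrix whose columns are f1, ..., f3, [psi]_S = P^(-1) A P.
Column by column: psi(f1) = A f1 = [-3, 2, 6]; its S-coordinates [2, -2, 3] give column 1.
Continuing for each basis vector yields [psi]_S = [[2, 2, 1], [-2, -2, 2], [3, -2, 3]].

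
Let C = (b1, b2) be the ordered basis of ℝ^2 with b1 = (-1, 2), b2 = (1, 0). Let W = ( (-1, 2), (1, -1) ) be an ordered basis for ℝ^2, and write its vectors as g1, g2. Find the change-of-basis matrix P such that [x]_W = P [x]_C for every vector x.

Take x = bj: its C-coordinates are the j-th standard unit vector, so P e_j — column j of P — equals [bj]_W.
b1 = g1 + 0·g2, giving column 1 = (1, 0); repeating for each j gives P = [[1, 1], [0, 2]].

[[1, 1], [0, 2]]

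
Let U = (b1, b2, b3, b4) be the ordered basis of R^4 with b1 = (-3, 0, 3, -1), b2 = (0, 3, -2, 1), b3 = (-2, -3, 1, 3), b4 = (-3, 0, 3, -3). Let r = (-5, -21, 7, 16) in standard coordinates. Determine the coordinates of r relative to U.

(2, -3, 4, -3)

Write r = c_1 b1 + ... + c_4 b4 and solve for the c_i.
Row-reducing the augmented matrix [M | r] gives c = (2, -3, 4, -3).
Check: 2b1 - 3b2 + 4b3 - 3b4 = (-5, -21, 7, 16).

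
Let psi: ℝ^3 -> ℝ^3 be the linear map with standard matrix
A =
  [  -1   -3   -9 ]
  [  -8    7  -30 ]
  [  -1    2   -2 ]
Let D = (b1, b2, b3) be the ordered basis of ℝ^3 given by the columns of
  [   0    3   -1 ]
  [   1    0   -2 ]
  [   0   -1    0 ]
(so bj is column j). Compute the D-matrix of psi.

The j-th column of [psi]_D is [psi(bj)]_D.
psi(b1) = A b1 = [-3, 7, 2] = b1 - 2b2 - 3b3, so column 1 is [1, -2, -3].
Repeating for b2, b3 and assembling the columns gives [[1, 0, -2], [-2, 1, 3], [-3, -3, 2]].

[[1, 0, -2], [-2, 1, 3], [-3, -3, 2]]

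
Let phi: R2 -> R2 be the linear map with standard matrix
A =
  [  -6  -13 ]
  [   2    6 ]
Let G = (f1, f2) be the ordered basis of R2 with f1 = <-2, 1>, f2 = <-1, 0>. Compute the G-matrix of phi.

[[2, -2], [-3, -2]]

The j-th column of [phi]_G is [phi(fj)]_G.
phi(f1) = A f1 = <-1, 2> = 2f1 - 3f2, so column 1 is <2, -3>.
Repeating for f2 and assembling the columns gives [[2, -2], [-3, -2]].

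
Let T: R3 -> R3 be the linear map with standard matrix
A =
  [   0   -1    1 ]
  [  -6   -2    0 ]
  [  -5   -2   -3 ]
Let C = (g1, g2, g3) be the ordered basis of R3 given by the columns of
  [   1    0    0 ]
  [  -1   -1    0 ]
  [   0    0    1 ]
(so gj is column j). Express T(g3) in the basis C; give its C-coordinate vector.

Compute T(g3) = A g3 = [1, 0, -3] in standard coordinates.
Then write this in C-coordinates: solve for y in y_1 g1 + ... + y_3 g3 = [1, 0, -3].
This gives y = [1, -1, -3], which is column 3 of [T]_C.

[1, -1, -3]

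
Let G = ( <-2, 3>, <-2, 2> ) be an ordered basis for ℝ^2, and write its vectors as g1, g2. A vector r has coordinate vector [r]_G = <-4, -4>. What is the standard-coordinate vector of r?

By definition r = -4g1 - 4g2.
Summing componentwise gives <16, -20>.

<16, -20>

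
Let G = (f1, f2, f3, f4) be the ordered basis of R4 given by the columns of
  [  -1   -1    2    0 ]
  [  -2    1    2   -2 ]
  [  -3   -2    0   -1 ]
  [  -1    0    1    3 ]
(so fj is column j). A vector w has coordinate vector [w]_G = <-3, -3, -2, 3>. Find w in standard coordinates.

<2, -7, 12, 10>

The coordinates say w = -3f1 - 3f2 - 2f3 + 3f4; adding the scaled basis vectors gives <2, -7, 12, 10>.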